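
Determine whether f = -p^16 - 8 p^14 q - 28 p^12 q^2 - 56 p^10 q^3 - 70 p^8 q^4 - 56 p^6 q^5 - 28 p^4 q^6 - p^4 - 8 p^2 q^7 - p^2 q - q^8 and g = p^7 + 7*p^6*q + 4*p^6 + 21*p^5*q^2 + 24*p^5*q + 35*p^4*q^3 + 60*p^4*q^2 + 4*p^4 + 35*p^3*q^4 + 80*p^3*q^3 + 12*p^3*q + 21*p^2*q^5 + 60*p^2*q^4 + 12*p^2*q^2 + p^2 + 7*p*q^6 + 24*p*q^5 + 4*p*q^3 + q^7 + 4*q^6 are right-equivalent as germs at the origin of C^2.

No.

The Hessian of f at 0 is [[0, 0], [0, 0]] with rank 0, so corank 2. A Groebner basis of the Jacobian ideal J(f) in C{p,q} is {p^2/8 + q^7, p^3, p*q}; counting standard monomials gives mu = 9. Corank 2; j^3 = -p^2*q has shape L^2 M (L != M), so D-series; mu = 9 gives D_9. The Hessian of g at 0 is [[2, 0], [0, 0]] with rank 1, so corank 1. A Groebner basis of the Jacobian ideal J(g) in C{p,q} is {p*q/2 + q^4, p*q^2 + p/6 + q^3/3, p^2}; counting standard monomials gives mu = 6. Corank 1: A-series; mu = 6 gives A_6. f is D_9 but g is A_6, hence not right-equivalent.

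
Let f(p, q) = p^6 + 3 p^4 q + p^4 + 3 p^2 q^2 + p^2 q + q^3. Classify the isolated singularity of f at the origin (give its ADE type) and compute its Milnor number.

Type D4, Milnor number mu = 4.

The Hessian of f at 0 is [[0, 0], [0, 0]] with rank 0, so corank 2. A Groebner basis of the Jacobian ideal J(f) in C{p,q} is {q^3, p^2 + 3*q^2, p*q}; counting standard monomials gives mu = 4. Corank 2; j^3 = q*(p^2 + q^2) splits into three distinct lines over C (the quadratic factor has nonzero discriminant), so D_4.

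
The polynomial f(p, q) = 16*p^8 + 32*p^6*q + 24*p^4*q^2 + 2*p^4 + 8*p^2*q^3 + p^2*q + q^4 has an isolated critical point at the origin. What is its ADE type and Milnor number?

The Hessian of f at 0 has rank 0. Corank 2; j^3 = p^2*q has shape L^2 M (L != M), so D-series; mu = 5 gives D_5.

Type D_5, Milnor number mu = 5.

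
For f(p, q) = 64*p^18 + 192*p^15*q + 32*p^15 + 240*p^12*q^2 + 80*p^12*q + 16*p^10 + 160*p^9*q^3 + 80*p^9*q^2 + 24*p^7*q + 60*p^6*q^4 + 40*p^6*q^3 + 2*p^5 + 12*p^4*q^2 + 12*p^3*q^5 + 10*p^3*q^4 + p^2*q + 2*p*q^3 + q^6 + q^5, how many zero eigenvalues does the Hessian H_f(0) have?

Hessian at 0 has rank 0.

2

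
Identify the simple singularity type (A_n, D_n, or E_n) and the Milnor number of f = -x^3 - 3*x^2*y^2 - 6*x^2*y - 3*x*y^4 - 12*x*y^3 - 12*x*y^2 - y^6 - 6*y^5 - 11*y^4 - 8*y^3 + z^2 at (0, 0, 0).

Type E6, Milnor number mu = 6.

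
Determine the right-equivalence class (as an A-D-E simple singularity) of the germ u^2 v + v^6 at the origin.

D_7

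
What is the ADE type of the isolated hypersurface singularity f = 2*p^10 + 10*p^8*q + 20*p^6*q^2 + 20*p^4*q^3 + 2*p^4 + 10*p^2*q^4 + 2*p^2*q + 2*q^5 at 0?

The Hessian of f at 0 has rank 0. Corank 2; j^3 = 2*p^2*q has shape L^2 M (L != M), so D-series; mu = 6 gives D_6.

D_6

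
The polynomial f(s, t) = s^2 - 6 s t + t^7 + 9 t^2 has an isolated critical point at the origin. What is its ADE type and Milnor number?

Type A_6, Milnor number mu = 6.

The Hessian of f at 0 has rank 1. Corank 1: A-series; mu = 6 gives A_6.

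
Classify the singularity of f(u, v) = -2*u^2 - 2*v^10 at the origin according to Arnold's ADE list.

The Hessian of f at 0 has rank 1. Corank 1: A-series; mu = 9 gives A_9.

A_9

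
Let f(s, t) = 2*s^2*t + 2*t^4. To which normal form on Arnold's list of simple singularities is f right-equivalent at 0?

D_{5}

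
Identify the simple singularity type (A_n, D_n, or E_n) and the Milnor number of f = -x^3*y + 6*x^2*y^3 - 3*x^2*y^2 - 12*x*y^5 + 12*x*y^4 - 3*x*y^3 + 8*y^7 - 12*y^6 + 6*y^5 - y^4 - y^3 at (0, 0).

The Hessian of f at 0 is [[0, 0], [0, 0]] with rank 0, so corank 2. A Groebner basis of the Jacobian ideal J(f) in C{x,y} is {x^3 - 3*x*y^2 + 3*y^2, x^2*y + 2*x*y^2, y^3}; counting standard monomials gives mu = 7. Corank 2; j^3 = -y^3 is a perfect cube, so E-series; the 4-jet and mu = 7 give E_7.

Type E_{7}, Milnor number mu = 7.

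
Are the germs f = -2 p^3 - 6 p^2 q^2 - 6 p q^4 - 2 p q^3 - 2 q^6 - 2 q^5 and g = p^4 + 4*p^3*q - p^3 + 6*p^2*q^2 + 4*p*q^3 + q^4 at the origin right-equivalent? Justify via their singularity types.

The Hessian of f at 0 has rank 0. Corank 2; j^3 = -2*p^3 is a perfect cube, so E-series; the 4-jet and mu = 7 give E_7. The Hessian of g at 0 has rank 0. Corank 2; j^3 = -p^3 is a perfect cube, so E-series; the 4-jet and mu = 6 give E_6. f is E_7 but g is E_6, hence not right-equivalent.

No.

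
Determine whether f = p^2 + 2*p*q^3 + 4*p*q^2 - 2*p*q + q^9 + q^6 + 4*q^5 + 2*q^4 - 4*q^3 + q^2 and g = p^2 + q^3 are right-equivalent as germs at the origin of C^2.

The Hessian of f at 0 is [[2, -2], [-2, 2]] with rank 1, so corank 1. A Groebner basis of the Jacobian ideal J(f) in C{p,q} is {p^2*q^2 - 4*p^2*q + 14*p^2 + 44*p*q^2 - 43*p*q + 70*p + 169*q^2 - 70*q, p^3 + 9*p^2*q - 40*p^2 - 133*p*q^2 + 144*p*q - 251*p - 606*q^2 + 251*q, p + q^3 + 2*q^2 - q}; counting standard monomials gives mu = 8. Corank 1: A-series; mu = 8 gives A_8. The Hessian of g at 0 is [[2, 0], [0, 0]] with rank 1, so corank 1. A Groebner basis of the Jacobian ideal J(g) in C{p,q} is {q^2, p}; counting standard monomials gives mu = 2. Corank 1: A-series; mu = 2 gives A_2. f is A_8 but g is A_2, hence not right-equivalent.

No.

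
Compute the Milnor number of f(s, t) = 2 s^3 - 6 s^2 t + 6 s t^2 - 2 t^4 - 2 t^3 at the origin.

6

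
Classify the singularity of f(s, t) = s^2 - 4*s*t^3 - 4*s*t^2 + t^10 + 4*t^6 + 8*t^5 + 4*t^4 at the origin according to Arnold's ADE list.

A_9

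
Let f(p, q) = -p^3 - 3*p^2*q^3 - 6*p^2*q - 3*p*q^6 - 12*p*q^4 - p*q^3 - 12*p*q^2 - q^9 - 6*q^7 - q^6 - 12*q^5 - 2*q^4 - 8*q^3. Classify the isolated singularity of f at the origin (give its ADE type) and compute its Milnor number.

Type E_7, Milnor number mu = 7.

The Hessian of f at 0 has rank 0. Corank 2; j^3 = -(p + 2*q)^3 is a perfect cube, so E-series; the 4-jet and mu = 7 give E_7.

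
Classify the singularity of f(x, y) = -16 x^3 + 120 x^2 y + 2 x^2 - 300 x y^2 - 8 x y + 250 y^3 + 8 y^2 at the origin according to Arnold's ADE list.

A_2

The Hessian of f at 0 is [[4, -8], [-8, 16]] with rank 1, so corank 1. A Groebner basis of the Jacobian ideal J(f) in C{x,y} is {y^2, x - 2*y}; counting standard monomials gives mu = 2. Corank 1: A-series; mu = 2 gives A_2.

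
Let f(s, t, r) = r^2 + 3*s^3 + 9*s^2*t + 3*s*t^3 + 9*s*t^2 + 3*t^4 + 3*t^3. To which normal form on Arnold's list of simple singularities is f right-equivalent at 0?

The Hessian of f at 0 has rank 1. Corank 2; j^3 = 3*(s + t)^3 is a perfect cube, so E-series; the 4-jet and mu = 7 give E_7.

E_7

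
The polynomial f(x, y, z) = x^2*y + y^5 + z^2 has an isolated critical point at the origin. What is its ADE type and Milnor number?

Type D_{6}, Milnor number mu = 6.

The Hessian of f at 0 is [[0, 0, 0], [0, 0, 0], [0, 0, 2]] with rank 1, so corank 2. A Groebner basis of the Jacobian ideal J(f) in C{x,y,z} is {x^2/5 + y^4, x^3, x*y, z}; counting standard monomials gives mu = 6. Corank 2; j^3 = x^2*y has shape L^2 M (L != M), so D-series; mu = 6 gives D_6.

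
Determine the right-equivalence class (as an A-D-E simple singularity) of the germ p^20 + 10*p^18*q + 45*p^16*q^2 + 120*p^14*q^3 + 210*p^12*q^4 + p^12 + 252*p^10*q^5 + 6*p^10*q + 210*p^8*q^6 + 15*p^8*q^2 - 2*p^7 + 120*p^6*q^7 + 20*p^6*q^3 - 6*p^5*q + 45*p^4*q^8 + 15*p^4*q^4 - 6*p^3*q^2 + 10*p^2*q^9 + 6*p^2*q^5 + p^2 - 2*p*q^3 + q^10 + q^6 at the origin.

A_9

The Hessian of f at 0 is [[2, 0], [0, 0]] with rank 1, so corank 1. A Groebner basis of the Jacobian ideal J(f) in C{p,q} is {p^2*q^2 - p/3 + q^3/3, -p^2 + p*q^3, -p*q + q^4, p^3}; counting standard monomials gives mu = 9. Corank 1: A-series; mu = 9 gives A_9.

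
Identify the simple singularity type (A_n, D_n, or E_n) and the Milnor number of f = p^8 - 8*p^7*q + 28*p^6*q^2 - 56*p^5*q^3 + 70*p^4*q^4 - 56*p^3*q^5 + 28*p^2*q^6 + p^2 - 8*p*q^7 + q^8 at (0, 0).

The Hessian of f at 0 has rank 1. Corank 1: A-series; mu = 7 gives A_7.

Type A_{7}, Milnor number mu = 7.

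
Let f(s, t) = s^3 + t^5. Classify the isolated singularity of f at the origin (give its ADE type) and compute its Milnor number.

Type E_{8}, Milnor number mu = 8.

The Hessian of f at 0 has rank 0. Corank 2; j^3 = s^3 is a perfect cube, so E-series; the 5-jet and mu = 8 give E_8.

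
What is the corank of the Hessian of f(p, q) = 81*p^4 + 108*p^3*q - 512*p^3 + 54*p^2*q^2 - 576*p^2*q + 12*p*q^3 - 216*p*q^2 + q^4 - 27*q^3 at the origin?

2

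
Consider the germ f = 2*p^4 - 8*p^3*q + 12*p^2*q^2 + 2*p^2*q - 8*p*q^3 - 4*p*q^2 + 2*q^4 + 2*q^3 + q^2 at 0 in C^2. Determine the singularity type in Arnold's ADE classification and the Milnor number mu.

Type A_{3}, Milnor number mu = 3.

The Hessian of f at 0 has rank 1. Corank 1: A-series; mu = 3 gives A_3.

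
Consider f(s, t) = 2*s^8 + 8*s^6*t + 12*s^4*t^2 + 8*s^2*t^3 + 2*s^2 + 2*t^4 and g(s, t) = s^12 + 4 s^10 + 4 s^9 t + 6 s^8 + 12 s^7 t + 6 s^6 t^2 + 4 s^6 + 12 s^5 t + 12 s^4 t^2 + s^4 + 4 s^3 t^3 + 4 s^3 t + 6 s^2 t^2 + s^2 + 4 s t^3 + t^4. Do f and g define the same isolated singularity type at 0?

Yes.

The Hessian of f at 0 is [[4, 0], [0, 0]] with rank 1, so corank 1. A Groebner basis of the Jacobian ideal J(f) in C{s,t} is {t^3, s}; counting standard monomials gives mu = 3. Corank 1: A-series; mu = 3 gives A_3. The Hessian of g at 0 is [[2, 0], [0, 0]] with rank 1, so corank 1. A Groebner basis of the Jacobian ideal J(g) in C{s,t} is {t^3, s}; counting standard monomials gives mu = 3. Corank 1: A-series; mu = 3 gives A_3. Both have type A_3, hence right-equivalent.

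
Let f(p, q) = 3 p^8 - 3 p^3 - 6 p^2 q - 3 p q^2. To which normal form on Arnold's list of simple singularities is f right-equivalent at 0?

D_9

The Hessian of f at 0 has rank 0. Corank 2; j^3 = -3*p*(p + q)^2 has shape L^2 M (L != M), so D-series; mu = 9 gives D_9.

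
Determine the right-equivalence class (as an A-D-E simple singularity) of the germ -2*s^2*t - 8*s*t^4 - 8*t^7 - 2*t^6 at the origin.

The Hessian of f at 0 has rank 0. Corank 2; j^3 = -2*s^2*t has shape L^2 M (L != M), so D-series; mu = 7 gives D_7.

D_{7}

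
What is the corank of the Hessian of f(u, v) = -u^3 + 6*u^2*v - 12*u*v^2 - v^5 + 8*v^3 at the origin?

2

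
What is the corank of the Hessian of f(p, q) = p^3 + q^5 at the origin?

2

The Hessian at 0 is [[0, 0], [0, 0]] of rank 0; hence corank 2.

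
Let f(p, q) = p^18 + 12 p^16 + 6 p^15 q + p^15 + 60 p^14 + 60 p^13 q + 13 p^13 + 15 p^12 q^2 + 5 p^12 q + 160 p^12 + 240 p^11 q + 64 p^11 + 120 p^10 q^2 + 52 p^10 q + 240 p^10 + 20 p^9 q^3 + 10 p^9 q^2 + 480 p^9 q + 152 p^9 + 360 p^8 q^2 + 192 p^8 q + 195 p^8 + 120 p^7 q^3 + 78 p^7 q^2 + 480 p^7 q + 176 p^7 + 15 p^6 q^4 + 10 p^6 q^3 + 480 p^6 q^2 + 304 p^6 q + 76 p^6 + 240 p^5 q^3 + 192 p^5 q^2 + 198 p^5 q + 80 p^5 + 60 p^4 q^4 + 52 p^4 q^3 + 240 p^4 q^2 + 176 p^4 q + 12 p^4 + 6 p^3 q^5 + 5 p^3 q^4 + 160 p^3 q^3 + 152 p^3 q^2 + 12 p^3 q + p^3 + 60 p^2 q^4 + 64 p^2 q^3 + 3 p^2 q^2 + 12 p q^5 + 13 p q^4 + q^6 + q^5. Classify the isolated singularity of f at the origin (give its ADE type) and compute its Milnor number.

The Hessian of f at 0 has rank 0. Corank 2; j^3 = p^3 is a perfect cube, so E-series; the 5-jet and mu = 8 give E_8.

Type E_8, Milnor number mu = 8.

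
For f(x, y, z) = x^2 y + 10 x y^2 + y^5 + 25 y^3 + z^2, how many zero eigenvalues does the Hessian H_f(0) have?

2

The Hessian at 0 is [[0, 0, 0], [0, 0, 0], [0, 0, 2]] of rank 1; hence corank 2.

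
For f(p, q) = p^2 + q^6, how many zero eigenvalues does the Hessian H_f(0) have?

Hessian at 0 has rank 1.

1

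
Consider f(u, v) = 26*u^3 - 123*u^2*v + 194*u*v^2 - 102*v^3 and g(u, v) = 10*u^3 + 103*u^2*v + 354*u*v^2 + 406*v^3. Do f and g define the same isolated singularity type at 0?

The Hessian of f at 0 is [[0, 0], [0, 0]] with rank 0, so corank 2. A Groebner basis of the Jacobian ideal J(f) in C{u,v} is {v^3, u^2 - 2*v^2/3, u*v - v^2}; counting standard monomials gives mu = 4. Corank 2; j^3 = (2*u - 3*v)*(13*u^2 - 42*u*v + 34*v^2) splits into three distinct lines over C (the quadratic factor has nonzero discriminant), so D_4. The Hessian of g at 0 is [[0, 0], [0, 0]] with rank 0, so corank 2. A Groebner basis of the Jacobian ideal J(g) in C{u,v} is {v^3, u^2 - 138*v^2/11, u*v + 39*v^2/11}; counting standard monomials gives mu = 4. Corank 2; j^3 = (2*u + 7*v)*(5*u^2 + 34*u*v + 58*v^2) splits into three distinct lines over C (the quadratic factor has nonzero discriminant), so D_4. Both have type D_4, hence right-equivalent.

Yes.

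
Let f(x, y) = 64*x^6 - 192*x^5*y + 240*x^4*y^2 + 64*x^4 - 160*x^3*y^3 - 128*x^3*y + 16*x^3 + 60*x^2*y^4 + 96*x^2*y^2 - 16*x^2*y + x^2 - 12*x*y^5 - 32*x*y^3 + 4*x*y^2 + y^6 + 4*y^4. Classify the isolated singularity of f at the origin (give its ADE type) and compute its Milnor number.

The Hessian of f at 0 has rank 1. Corank 1: A-series; mu = 5 gives A_5.

Type A5, Milnor number mu = 5.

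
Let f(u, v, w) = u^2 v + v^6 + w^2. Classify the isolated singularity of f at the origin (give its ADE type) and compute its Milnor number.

The Hessian of f at 0 has rank 1. Corank 2; j^3 = u^2*v has shape L^2 M (L != M), so D-series; mu = 7 gives D_7.

Type D7, Milnor number mu = 7.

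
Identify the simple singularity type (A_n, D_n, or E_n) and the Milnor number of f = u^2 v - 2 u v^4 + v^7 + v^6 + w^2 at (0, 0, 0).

Type D_{7}, Milnor number mu = 7.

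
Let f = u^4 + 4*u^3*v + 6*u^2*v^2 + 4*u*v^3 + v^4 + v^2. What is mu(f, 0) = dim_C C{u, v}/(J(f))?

3

The Hessian of f at 0 has rank 1. Corank 1: A-series; mu = 3 gives A_3.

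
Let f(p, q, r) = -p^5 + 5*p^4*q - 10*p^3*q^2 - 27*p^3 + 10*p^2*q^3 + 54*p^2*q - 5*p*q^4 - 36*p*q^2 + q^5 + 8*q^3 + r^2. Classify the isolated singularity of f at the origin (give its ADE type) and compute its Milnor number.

Type E8, Milnor number mu = 8.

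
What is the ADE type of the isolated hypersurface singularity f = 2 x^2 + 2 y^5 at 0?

A_4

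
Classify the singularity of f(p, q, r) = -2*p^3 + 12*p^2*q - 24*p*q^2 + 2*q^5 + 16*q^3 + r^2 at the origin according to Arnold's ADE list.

The Hessian of f at 0 has rank 1. Corank 2; j^3 = -2*(p - 2*q)^3 is a perfect cube, so E-series; the 5-jet and mu = 8 give E_8.

E_{8}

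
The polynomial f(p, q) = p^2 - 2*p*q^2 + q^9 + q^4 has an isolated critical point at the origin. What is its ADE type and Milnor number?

Type A_8, Milnor number mu = 8.

The Hessian of f at 0 has rank 1. Corank 1: A-series; mu = 8 gives A_8.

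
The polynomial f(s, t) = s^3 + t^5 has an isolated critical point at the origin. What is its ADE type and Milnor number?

Type E8, Milnor number mu = 8.

The Hessian of f at 0 has rank 0. Corank 2; j^3 = s^3 is a perfect cube, so E-series; the 5-jet and mu = 8 give E_8.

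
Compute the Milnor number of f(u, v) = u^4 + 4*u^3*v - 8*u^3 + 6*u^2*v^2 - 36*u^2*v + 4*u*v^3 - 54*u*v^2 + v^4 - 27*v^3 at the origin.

6

The Hessian of f at 0 is [[0, 0], [0, 0]] with rank 0, so corank 2. A Groebner basis of the Jacobian ideal J(f) in C{u,v} is {v^4, u*v^2 + 4*v^3/3, u^2 + 3*u*v + 9*v^2/4}; counting standard monomials gives mu = 6. Corank 2; j^3 = -(2*u + 3*v)^3 is a perfect cube, so E-series; the 4-jet and mu = 6 give E_6.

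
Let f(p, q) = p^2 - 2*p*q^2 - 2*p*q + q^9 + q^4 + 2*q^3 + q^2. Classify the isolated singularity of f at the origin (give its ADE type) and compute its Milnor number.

Type A_{8}, Milnor number mu = 8.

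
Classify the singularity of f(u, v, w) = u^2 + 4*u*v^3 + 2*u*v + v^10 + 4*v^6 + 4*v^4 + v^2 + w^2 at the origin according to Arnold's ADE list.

A9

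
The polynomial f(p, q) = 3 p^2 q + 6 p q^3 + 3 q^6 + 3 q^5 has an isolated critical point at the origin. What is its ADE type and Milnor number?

Type D_{7}, Milnor number mu = 7.

The Hessian of f at 0 has rank 0. Corank 2; j^3 = 3*p^2*q has shape L^2 M (L != M), so D-series; mu = 7 gives D_7.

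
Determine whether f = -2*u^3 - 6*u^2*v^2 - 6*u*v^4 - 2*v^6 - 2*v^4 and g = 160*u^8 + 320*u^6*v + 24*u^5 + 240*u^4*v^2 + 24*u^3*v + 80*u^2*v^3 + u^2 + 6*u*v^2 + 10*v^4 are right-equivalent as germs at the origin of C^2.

No.

The Hessian of f at 0 is [[0, 0], [0, 0]] with rank 0, so corank 2. A Groebner basis of the Jacobian ideal J(f) in C{u,v} is {u^3, u^2*v, u^2/2 + u*v^2, v^3}; counting standard monomials gives mu = 6. Corank 2; j^3 = -2*u^3 is a perfect cube, so E-series; the 4-jet and mu = 6 give E_6. The Hessian of g at 0 is [[2, 0], [0, 0]] with rank 1, so corank 1. A Groebner basis of the Jacobian ideal J(g) in C{u,v} is {u^2, u*v, u/3 + v^2}; counting standard monomials gives mu = 3. Corank 1: A-series; mu = 3 gives A_3. f is E_6 but g is A_3, hence not right-equivalent.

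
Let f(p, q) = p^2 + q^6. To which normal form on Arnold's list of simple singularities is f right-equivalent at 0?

The Hessian of f at 0 is [[2, 0], [0, 0]] with rank 1, so corank 1. A Groebner basis of the Jacobian ideal J(f) in C{p,q} is {q^5, p}; counting standard monomials gives mu = 5. Corank 1: A-series; mu = 5 gives A_5.

A_{5}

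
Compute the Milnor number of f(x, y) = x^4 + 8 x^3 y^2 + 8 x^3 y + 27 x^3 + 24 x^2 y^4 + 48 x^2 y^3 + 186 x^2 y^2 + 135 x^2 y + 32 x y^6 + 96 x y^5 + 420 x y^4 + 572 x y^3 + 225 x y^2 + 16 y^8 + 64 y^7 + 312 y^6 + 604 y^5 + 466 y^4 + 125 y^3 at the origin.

6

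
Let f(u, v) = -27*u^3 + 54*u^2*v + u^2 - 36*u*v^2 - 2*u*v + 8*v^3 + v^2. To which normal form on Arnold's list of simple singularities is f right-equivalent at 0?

A_2

The Hessian of f at 0 is [[2, -2], [-2, 2]] with rank 1, so corank 1. A Groebner basis of the Jacobian ideal J(f) in C{u,v} is {v^2, u - v}; counting standard monomials gives mu = 2. Corank 1: A-series; mu = 2 gives A_2.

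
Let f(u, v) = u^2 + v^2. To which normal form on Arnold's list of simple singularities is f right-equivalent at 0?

The Hessian of f at 0 is [[2, 0], [0, 2]] with rank 2, so corank 0. A Groebner basis of the Jacobian ideal J(f) in C{u,v} is {u, v}; counting standard monomials gives mu = 1. Corank 0: nondegenerate Morse point, so A_1.

A1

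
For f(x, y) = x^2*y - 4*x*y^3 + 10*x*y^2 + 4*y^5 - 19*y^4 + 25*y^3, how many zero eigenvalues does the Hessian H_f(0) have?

Hessian at 0 has rank 0.

2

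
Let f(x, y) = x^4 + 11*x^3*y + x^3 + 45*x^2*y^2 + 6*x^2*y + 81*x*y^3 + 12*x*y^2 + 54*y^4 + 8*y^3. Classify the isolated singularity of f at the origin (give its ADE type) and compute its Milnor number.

The Hessian of f at 0 has rank 0. Corank 2; j^3 = (x + 2*y)^3 is a perfect cube, so E-series; the 4-jet and mu = 7 give E_7.

Type E7, Milnor number mu = 7.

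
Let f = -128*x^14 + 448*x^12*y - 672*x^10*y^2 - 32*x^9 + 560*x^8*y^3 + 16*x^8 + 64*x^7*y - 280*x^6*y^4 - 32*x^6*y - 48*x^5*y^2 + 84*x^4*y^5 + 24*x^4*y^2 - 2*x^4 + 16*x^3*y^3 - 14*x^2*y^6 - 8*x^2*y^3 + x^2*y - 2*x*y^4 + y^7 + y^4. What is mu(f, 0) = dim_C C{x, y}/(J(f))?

The Hessian of f at 0 is [[0, 0], [0, 0]] with rank 0, so corank 2. A Groebner basis of the Jacobian ideal J(f) in C{x,y} is {x^3, x^2/4 + y^3, x*y}; counting standard monomials gives mu = 5. Corank 2; j^3 = x^2*y has shape L^2 M (L != M), so D-series; mu = 5 gives D_5.

5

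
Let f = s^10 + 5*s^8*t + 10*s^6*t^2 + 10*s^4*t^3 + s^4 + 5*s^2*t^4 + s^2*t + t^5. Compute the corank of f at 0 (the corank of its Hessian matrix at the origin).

2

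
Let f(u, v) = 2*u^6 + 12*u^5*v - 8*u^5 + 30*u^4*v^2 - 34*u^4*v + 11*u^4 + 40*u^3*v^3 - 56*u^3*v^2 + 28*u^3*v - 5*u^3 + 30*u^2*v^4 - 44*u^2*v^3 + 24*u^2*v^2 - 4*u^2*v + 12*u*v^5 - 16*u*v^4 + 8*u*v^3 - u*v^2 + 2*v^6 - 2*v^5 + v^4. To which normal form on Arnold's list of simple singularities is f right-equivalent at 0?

D_4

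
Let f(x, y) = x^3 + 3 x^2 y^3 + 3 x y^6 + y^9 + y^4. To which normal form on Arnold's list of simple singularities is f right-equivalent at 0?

The Hessian of f at 0 is [[0, 0], [0, 0]] with rank 0, so corank 2. A Groebner basis of the Jacobian ideal J(f) in C{x,y} is {y^3, x^2}; counting standard monomials gives mu = 6. Corank 2; j^3 = x^3 is a perfect cube, so E-series; the 4-jet and mu = 6 give E_6.

E_6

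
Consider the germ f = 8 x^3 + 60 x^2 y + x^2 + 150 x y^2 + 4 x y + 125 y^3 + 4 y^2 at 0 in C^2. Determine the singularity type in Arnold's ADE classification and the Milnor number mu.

The Hessian of f at 0 is [[2, 4], [4, 8]] with rank 1, so corank 1. A Groebner basis of the Jacobian ideal J(f) in C{x,y} is {y^2, x + 2*y}; counting standard monomials gives mu = 2. Corank 1: A-series; mu = 2 gives A_2.

Type A2, Milnor number mu = 2.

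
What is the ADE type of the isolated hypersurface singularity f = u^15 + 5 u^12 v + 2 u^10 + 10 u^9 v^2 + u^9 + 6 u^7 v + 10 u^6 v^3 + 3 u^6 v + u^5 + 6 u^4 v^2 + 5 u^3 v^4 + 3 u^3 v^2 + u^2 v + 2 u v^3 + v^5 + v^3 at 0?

D_4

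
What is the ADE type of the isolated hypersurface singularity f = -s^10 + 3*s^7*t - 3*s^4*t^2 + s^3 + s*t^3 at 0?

The Hessian of f at 0 is [[0, 0], [0, 0]] with rank 0, so corank 2. A Groebner basis of the Jacobian ideal J(f) in C{s,t} is {s^3, s*t^2, 3*s^2 + t^3}; counting standard monomials gives mu = 7. Corank 2; j^3 = s^3 is a perfect cube, so E-series; the 4-jet and mu = 7 give E_7.

E7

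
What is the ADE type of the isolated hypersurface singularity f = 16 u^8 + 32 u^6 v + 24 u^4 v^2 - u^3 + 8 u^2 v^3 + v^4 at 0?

E6

The Hessian of f at 0 has rank 0. Corank 2; j^3 = -u^3 is a perfect cube, so E-series; the 4-jet and mu = 6 give E_6.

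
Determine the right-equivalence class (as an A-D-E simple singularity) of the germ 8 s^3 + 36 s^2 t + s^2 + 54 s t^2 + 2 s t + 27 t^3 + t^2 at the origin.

The Hessian of f at 0 is [[2, 2], [2, 2]] with rank 1, so corank 1. A Groebner basis of the Jacobian ideal J(f) in C{s,t} is {t^2, s + t}; counting standard monomials gives mu = 2. Corank 1: A-series; mu = 2 gives A_2.

A2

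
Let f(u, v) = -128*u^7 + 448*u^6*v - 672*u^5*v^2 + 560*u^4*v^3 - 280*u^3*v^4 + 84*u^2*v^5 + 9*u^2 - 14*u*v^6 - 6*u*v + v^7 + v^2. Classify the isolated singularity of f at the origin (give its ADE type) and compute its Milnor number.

Type A6, Milnor number mu = 6.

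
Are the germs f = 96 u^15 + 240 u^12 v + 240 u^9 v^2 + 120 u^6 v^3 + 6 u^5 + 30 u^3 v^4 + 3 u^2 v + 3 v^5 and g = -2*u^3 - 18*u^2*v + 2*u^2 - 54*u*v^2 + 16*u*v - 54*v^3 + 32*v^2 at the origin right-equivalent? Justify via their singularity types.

No.

The Hessian of f at 0 is [[0, 0], [0, 0]] with rank 0, so corank 2. A Groebner basis of the Jacobian ideal J(f) in C{u,v} is {u^2/5 + v^4, u^3, u*v}; counting standard monomials gives mu = 6. Corank 2; j^3 = 3*u^2*v has shape L^2 M (L != M), so D-series; mu = 6 gives D_6. The Hessian of g at 0 is [[4, 16], [16, 64]] with rank 1, so corank 1. A Groebner basis of the Jacobian ideal J(g) in C{u,v} is {v^2, u + 4*v}; counting standard monomials gives mu = 2. Corank 1: A-series; mu = 2 gives A_2. f is D_6 but g is A_2, hence not right-equivalent.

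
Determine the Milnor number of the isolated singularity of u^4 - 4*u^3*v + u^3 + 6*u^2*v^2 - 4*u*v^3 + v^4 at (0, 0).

The Hessian of f at 0 has rank 0. Corank 2; j^3 = u^3 is a perfect cube, so E-series; the 4-jet and mu = 6 give E_6.

6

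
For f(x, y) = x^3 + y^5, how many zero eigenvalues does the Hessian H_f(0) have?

The Hessian at 0 is [[0, 0], [0, 0]] of rank 0; hence corank 2.

2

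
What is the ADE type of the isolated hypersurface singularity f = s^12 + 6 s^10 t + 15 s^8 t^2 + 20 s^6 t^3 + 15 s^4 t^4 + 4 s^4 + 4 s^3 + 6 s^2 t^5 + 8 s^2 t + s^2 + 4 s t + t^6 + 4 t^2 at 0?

A5

The Hessian of f at 0 is [[2, 4], [4, 8]] with rank 1, so corank 1. A Groebner basis of the Jacobian ideal J(f) in C{s,t} is {s*t^2 - 3*s*t/4 + s/16 - t^2 + t/8, 5*s*t/8 - s/16 + t^3 + 3*t^2/4 - t/8, s^2 + s/2 + t}; counting standard monomials gives mu = 5. Corank 1: A-series; mu = 5 gives A_5.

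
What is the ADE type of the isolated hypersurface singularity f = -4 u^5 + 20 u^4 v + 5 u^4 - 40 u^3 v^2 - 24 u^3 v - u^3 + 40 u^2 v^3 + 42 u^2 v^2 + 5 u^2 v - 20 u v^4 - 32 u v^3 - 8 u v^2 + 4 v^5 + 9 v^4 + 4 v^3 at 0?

D5

The Hessian of f at 0 has rank 0. Corank 2; j^3 = -(u - 2*v)^2*(u - v) has shape L^2 M (L != M), so D-series; mu = 5 gives D_5.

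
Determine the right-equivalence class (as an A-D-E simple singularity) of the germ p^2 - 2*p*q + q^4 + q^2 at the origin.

The Hessian of f at 0 is [[2, -2], [-2, 2]] with rank 1, so corank 1. A Groebner basis of the Jacobian ideal J(f) in C{p,q} is {q^3, p - q}; counting standard monomials gives mu = 3. Corank 1: A-series; mu = 3 gives A_3.

A3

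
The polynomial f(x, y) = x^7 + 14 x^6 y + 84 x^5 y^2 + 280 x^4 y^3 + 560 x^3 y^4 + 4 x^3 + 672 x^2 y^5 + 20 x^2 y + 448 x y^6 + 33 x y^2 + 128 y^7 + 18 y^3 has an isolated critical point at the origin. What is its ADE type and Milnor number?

The Hessian of f at 0 has rank 0. Corank 2; j^3 = (x + 2*y)*(2*x + 3*y)^2 has shape L^2 M (L != M), so D-series; mu = 8 gives D_8.

Type D_{8}, Milnor number mu = 8.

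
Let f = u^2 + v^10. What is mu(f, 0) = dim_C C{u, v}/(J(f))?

9

The Hessian of f at 0 has rank 1. Corank 1: A-series; mu = 9 gives A_9.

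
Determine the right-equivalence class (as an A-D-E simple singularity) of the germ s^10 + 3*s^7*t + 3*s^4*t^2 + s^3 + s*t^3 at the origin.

E_{7}

The Hessian of f at 0 has rank 0. Corank 2; j^3 = s^3 is a perfect cube, so E-series; the 4-jet and mu = 7 give E_7.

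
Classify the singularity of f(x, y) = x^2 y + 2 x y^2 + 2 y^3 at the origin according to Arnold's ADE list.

D_4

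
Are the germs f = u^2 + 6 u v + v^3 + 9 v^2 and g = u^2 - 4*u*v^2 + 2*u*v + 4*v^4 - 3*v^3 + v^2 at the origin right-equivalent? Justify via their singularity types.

Yes.

The Hessian of f at 0 is [[2, 6], [6, 18]] with rank 1, so corank 1. A Groebner basis of the Jacobian ideal J(f) in C{u,v} is {v^2, u + 3*v}; counting standard monomials gives mu = 2. Corank 1: A-series; mu = 2 gives A_2. The Hessian of g at 0 is [[2, 2], [2, 2]] with rank 1, so corank 1. A Groebner basis of the Jacobian ideal J(g) in C{u,v} is {v^2, u + v}; counting standard monomials gives mu = 2. Corank 1: A-series; mu = 2 gives A_2. Both have type A_2, hence right-equivalent.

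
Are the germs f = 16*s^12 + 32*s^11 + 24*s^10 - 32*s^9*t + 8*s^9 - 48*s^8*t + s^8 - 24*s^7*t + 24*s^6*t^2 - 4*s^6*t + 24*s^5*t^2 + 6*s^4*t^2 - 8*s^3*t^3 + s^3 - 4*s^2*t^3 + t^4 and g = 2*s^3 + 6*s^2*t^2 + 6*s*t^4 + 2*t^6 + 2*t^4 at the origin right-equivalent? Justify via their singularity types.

Yes.

The Hessian of f at 0 has rank 0. Corank 2; j^3 = s^3 is a perfect cube, so E-series; the 4-jet and mu = 6 give E_6. The Hessian of g at 0 has rank 0. Corank 2; j^3 = 2*s^3 is a perfect cube, so E-series; the 4-jet and mu = 6 give E_6. Both have type E_6, hence right-equivalent.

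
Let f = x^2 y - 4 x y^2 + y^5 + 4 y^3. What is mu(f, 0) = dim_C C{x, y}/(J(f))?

6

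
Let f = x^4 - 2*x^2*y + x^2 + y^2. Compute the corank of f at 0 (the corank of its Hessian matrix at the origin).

Hessian at 0 has rank 2.

0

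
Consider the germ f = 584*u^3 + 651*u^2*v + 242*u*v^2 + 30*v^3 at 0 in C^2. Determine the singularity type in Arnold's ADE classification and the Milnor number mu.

Type D_{4}, Milnor number mu = 4.

The Hessian of f at 0 has rank 0. Corank 2; j^3 = (8*u + 3*v)*(73*u^2 + 54*u*v + 10*v^2) splits into three distinct lines over C (the quadratic factor has nonzero discriminant), so D_4.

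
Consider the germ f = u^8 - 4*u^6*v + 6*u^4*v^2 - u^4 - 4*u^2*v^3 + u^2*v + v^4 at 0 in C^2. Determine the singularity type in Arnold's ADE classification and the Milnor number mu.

The Hessian of f at 0 has rank 0. Corank 2; j^3 = u^2*v has shape L^2 M (L != M), so D-series; mu = 5 gives D_5.

Type D_5, Milnor number mu = 5.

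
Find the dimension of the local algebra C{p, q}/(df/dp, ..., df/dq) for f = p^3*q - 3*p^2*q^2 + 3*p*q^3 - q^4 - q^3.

The Hessian of f at 0 has rank 0. Corank 2; j^3 = -q^3 is a perfect cube, so E-series; the 4-jet and mu = 7 give E_7.

7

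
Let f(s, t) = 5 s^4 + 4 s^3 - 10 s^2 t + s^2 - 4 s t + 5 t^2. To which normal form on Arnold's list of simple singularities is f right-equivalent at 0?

The Hessian of f at 0 has rank 2. Corank 0: nondegenerate Morse point, so A_1.

A_1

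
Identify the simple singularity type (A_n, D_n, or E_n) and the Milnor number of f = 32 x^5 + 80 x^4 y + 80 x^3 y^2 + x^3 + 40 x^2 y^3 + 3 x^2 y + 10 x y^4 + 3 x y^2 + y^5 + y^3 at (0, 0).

Type E_{8}, Milnor number mu = 8.

The Hessian of f at 0 is [[0, 0], [0, 0]] with rank 0, so corank 2. A Groebner basis of the Jacobian ideal J(f) in C{x,y} is {y^5, x*y^3 + 7*y^4/8, x^2 + 2*x*y + y^2}; counting standard monomials gives mu = 8. Corank 2; j^3 = (x + y)^3 is a perfect cube, so E-series; the 5-jet and mu = 8 give E_8.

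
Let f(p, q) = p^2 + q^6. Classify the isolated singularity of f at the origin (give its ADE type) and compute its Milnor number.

Type A_5, Milnor number mu = 5.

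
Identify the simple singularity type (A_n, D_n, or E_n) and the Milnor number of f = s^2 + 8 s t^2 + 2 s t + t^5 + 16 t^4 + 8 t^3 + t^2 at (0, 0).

Type A_4, Milnor number mu = 4.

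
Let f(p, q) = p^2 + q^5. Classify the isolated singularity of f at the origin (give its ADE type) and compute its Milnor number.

The Hessian of f at 0 is [[2, 0], [0, 0]] with rank 1, so corank 1. A Groebner basis of the Jacobian ideal J(f) in C{p,q} is {q^4, p}; counting standard monomials gives mu = 4. Corank 1: A-series; mu = 4 gives A_4.

Type A4, Milnor number mu = 4.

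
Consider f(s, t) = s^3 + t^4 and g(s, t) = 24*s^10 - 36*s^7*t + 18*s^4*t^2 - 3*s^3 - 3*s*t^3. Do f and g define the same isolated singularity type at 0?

No.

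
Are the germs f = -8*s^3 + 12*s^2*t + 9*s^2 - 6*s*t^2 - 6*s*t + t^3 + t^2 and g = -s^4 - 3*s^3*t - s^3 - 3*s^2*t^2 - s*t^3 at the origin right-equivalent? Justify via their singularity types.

The Hessian of f at 0 has rank 1. Corank 1: A-series; mu = 2 gives A_2. The Hessian of g at 0 has rank 0. Corank 2; j^3 = -s^3 is a perfect cube, so E-series; the 4-jet and mu = 7 give E_7. f is A_2 but g is E_7, hence not right-equivalent.

No.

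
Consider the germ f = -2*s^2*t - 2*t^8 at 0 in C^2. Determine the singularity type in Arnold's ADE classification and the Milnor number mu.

The Hessian of f at 0 has rank 0. Corank 2; j^3 = -2*s^2*t has shape L^2 M (L != M), so D-series; mu = 9 gives D_9.

Type D9, Milnor number mu = 9.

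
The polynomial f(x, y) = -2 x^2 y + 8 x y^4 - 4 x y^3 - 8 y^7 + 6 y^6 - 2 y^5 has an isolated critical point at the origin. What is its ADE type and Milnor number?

The Hessian of f at 0 has rank 0. Corank 2; j^3 = -2*x^2*y has shape L^2 M (L != M), so D-series; mu = 7 gives D_7.

Type D_{7}, Milnor number mu = 7.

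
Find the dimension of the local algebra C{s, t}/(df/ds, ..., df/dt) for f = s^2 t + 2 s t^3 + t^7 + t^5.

The Hessian of f at 0 has rank 0. Corank 2; j^3 = s^2*t has shape L^2 M (L != M), so D-series; mu = 8 gives D_8.

8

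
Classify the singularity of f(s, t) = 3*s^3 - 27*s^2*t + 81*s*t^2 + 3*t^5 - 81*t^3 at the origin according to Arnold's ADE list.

The Hessian of f at 0 has rank 0. Corank 2; j^3 = 3*(s - 3*t)^3 is a perfect cube, so E-series; the 5-jet and mu = 8 give E_8.

E_8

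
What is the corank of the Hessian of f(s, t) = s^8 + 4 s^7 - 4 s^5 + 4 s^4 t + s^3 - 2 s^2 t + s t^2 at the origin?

The Hessian at 0 is [[0, 0], [0, 0]] of rank 0; hence corank 2.

2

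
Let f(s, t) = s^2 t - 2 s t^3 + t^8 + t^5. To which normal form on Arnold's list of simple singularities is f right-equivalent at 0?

D9

The Hessian of f at 0 has rank 0. Corank 2; j^3 = s^2*t has shape L^2 M (L != M), so D-series; mu = 9 gives D_9.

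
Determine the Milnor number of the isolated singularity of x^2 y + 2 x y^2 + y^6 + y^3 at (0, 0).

7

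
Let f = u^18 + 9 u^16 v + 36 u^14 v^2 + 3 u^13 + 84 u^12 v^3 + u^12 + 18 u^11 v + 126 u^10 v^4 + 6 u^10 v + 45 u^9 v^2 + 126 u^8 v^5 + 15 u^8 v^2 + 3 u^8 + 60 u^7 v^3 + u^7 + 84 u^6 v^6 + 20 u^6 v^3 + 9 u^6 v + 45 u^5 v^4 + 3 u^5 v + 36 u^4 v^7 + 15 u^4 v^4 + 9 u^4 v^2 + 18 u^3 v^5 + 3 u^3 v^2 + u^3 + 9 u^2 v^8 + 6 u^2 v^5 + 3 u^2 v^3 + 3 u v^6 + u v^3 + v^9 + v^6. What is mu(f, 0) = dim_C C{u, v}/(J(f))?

The Hessian of f at 0 has rank 0. Corank 2; j^3 = u^3 is a perfect cube, so E-series; the 4-jet and mu = 7 give E_7.

7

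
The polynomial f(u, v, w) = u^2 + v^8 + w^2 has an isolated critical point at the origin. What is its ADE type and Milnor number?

The Hessian of f at 0 is [[2, 0, 0], [0, 0, 0], [0, 0, 2]] with rank 2, so corank 1. A Groebner basis of the Jacobian ideal J(f) in C{u,v,w} is {v^7, u, w}; counting standard monomials gives mu = 7. Corank 1: A-series; mu = 7 gives A_7.

Type A7, Milnor number mu = 7.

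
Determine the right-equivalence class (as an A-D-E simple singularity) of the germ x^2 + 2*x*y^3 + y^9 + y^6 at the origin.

A8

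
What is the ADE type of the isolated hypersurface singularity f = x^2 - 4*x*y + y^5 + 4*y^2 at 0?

The Hessian of f at 0 has rank 1. Corank 1: A-series; mu = 4 gives A_4.

A_{4}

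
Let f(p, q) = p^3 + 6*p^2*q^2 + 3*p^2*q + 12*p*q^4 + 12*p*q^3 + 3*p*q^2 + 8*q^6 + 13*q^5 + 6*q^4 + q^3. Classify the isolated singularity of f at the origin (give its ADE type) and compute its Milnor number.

Type E8, Milnor number mu = 8.

The Hessian of f at 0 has rank 0. Corank 2; j^3 = (p + q)^3 is a perfect cube, so E-series; the 5-jet and mu = 8 give E_8.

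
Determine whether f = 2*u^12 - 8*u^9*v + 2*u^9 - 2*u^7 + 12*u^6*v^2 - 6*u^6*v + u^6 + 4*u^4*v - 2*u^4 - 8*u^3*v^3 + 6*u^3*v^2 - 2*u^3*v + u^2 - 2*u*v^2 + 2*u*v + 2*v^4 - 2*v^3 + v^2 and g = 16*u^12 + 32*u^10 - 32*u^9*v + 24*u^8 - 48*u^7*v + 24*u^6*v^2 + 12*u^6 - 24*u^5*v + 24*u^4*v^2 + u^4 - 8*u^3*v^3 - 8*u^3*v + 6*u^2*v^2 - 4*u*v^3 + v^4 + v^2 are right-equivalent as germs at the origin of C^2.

The Hessian of f at 0 has rank 1. Corank 1: A-series; mu = 3 gives A_3. The Hessian of g at 0 has rank 1. Corank 1: A-series; mu = 3 gives A_3. Both have type A_3, hence right-equivalent.

Yes.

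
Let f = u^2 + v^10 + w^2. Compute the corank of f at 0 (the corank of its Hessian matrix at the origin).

The Hessian at 0 is [[2, 0, 0], [0, 0, 0], [0, 0, 2]] of rank 2; hence corank 1.

1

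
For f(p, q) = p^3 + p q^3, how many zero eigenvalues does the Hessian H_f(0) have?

2

The Hessian at 0 is [[0, 0], [0, 0]] of rank 0; hence corank 2.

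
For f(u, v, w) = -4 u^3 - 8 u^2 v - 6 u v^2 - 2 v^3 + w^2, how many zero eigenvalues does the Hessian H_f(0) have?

2

Hessian at 0 has rank 1.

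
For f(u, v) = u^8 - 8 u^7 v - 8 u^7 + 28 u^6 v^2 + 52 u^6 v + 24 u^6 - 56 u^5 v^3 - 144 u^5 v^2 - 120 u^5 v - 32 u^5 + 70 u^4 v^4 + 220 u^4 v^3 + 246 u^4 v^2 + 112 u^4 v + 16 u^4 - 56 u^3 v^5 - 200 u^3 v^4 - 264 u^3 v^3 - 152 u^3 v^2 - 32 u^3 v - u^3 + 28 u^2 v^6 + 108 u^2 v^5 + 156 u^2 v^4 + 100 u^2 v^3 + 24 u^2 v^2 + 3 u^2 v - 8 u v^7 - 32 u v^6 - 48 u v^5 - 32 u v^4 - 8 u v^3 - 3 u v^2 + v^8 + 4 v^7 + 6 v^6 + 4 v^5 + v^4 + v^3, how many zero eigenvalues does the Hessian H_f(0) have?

2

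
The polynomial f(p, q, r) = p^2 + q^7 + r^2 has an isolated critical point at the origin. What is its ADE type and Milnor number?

The Hessian of f at 0 has rank 2. Corank 1: A-series; mu = 6 gives A_6.

Type A6, Milnor number mu = 6.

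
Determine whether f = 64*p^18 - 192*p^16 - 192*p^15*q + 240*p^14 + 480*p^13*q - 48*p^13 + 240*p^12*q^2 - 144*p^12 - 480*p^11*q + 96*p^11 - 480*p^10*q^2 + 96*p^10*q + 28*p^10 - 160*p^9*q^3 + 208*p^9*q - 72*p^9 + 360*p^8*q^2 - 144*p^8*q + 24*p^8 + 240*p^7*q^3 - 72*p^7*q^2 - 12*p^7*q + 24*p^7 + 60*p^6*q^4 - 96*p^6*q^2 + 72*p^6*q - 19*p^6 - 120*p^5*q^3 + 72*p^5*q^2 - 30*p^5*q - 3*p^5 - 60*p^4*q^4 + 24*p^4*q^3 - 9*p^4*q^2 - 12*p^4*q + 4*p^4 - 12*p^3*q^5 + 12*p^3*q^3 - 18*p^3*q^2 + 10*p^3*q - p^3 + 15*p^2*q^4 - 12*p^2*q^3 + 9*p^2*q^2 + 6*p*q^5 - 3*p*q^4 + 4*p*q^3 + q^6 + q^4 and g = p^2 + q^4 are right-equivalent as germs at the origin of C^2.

No.

The Hessian of f at 0 has rank 0. Corank 2; j^3 = -p^3 is a perfect cube, so E-series; the 4-jet and mu = 6 give E_6. The Hessian of g at 0 has rank 1. Corank 1: A-series; mu = 3 gives A_3. f is E_6 but g is A_3, hence not right-equivalent.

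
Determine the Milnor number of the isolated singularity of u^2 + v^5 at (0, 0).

4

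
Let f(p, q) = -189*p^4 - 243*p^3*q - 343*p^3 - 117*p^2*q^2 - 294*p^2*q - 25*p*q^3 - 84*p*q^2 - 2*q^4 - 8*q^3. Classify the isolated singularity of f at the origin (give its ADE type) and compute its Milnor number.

Type E7, Milnor number mu = 7.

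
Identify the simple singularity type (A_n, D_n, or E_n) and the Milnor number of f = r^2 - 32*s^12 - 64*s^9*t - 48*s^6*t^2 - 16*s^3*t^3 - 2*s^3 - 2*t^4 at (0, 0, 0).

Type E6, Milnor number mu = 6.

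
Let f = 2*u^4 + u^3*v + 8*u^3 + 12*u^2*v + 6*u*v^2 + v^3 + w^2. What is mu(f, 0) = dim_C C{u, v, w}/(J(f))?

7

The Hessian of f at 0 has rank 1. Corank 2; j^3 = (2*u + v)^3 is a perfect cube, so E-series; the 4-jet and mu = 7 give E_7.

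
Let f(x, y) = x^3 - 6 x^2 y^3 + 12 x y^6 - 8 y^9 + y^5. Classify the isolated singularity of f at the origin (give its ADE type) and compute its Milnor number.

The Hessian of f at 0 has rank 0. Corank 2; j^3 = x^3 is a perfect cube, so E-series; the 5-jet and mu = 8 give E_8.

Type E8, Milnor number mu = 8.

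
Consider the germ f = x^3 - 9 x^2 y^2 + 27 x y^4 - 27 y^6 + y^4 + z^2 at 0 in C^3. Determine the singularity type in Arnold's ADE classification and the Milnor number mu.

Type E_{6}, Milnor number mu = 6.

The Hessian of f at 0 has rank 1. Corank 2; j^3 = x^3 is a perfect cube, so E-series; the 4-jet and mu = 6 give E_6.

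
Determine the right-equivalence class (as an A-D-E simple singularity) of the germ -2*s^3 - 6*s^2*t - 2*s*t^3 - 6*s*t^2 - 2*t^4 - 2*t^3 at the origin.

The Hessian of f at 0 has rank 0. Corank 2; j^3 = -2*(s + t)^3 is a perfect cube, so E-series; the 4-jet and mu = 7 give E_7.

E7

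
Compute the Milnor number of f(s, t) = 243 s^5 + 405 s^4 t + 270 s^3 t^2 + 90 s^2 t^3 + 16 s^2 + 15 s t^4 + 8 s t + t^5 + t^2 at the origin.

The Hessian of f at 0 has rank 1. Corank 1: A-series; mu = 4 gives A_4.

4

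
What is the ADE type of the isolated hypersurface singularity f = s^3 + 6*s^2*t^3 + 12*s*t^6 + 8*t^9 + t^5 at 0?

The Hessian of f at 0 is [[0, 0], [0, 0]] with rank 0, so corank 2. A Groebner basis of the Jacobian ideal J(f) in C{s,t} is {s^2/4 + s*t^3, t^4, s^3, s^2*t}; counting standard monomials gives mu = 8. Corank 2; j^3 = s^3 is a perfect cube, so E-series; the 5-jet and mu = 8 give E_8.

E_8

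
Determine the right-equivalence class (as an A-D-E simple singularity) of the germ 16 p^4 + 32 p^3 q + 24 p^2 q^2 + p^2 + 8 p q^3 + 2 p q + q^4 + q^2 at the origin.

A_{3}

The Hessian of f at 0 has rank 1. Corank 1: A-series; mu = 3 gives A_3.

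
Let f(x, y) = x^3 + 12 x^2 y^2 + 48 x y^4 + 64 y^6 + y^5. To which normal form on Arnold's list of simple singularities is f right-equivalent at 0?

E8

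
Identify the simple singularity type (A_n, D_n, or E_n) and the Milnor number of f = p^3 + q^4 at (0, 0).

Type E_6, Milnor number mu = 6.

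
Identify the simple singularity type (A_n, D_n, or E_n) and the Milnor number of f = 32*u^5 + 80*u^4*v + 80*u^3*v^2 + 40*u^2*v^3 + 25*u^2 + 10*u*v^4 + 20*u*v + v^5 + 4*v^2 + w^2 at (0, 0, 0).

Type A4, Milnor number mu = 4.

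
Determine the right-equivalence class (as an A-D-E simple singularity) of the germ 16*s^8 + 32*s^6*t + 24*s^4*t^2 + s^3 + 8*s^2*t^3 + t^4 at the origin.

E_6

The Hessian of f at 0 has rank 0. Corank 2; j^3 = s^3 is a perfect cube, so E-series; the 4-jet and mu = 6 give E_6.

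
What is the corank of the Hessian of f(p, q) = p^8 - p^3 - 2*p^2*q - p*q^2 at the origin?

2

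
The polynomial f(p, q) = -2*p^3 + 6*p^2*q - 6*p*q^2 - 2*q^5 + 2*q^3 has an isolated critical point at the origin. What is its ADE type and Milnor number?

The Hessian of f at 0 has rank 0. Corank 2; j^3 = -2*(p - q)^3 is a perfect cube, so E-series; the 5-jet and mu = 8 give E_8.

Type E_8, Milnor number mu = 8.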